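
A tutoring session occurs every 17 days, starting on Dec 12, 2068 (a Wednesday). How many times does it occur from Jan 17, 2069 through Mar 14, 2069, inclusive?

3

Occurrences land 17·i days after Dec 12, 2068 for i = 0, 1, 2, …
Jan 17, 2069 is 36 days after the start; 36 ÷ 17 = 2 remainder 2; since the remainder is 2, round up to i = 3. First occurrence in the window: #4 on Feb 1, 2069 (3×17 = 51 days in).
Mar 14, 2069 is 92 days after the start; 92 ÷ 17 = 5 remainder 7. Last occurrence in the window: #6 on Mar 7, 2069.
Occurrences #4 through #6: 3 in total.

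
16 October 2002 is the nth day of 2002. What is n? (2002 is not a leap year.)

289

Days in months before October: 31 + 28 + 31 + 30 + 31 + 30 + 31 + 31 + 30 = 273.
Plus 16 days into October → day 289.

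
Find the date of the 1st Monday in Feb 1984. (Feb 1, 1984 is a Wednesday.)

Feb 6, 1984

Feb 1984 begins on a Wednesday, so the first Monday is Feb 6 (5 days later).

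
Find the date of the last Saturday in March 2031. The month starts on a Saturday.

2031-03-29

March 2031 begins on a Saturday, so the first Saturday is March 1.
March 2031 has 31 days. Adding weeks: 1, 8, 15, 22, 29 — the last one ≤ 31 is the 29th.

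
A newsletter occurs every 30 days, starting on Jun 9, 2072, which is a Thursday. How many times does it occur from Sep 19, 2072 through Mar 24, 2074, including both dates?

Occurrences land 30·i days after Jun 9, 2072 for i = 0, 1, 2, …
Sep 19, 2072 is 102 days after the start; 102 ÷ 30 = 3 remainder 12; since the remainder is 12, round up to i = 4. First occurrence in the window: #5 on Oct 7, 2072 (4×30 = 120 days in).
Mar 24, 2074 is 653 days after the start; 653 ÷ 30 = 21 remainder 23. Last occurrence in the window: #22 on Mar 1, 2074.
Occurrences #5 through #22: 18 in total.

18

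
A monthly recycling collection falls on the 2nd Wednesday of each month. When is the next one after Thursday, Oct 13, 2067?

Oct 2067 starts on a Saturday; its first Wednesday is the 5th, so the 2nd Wednesday is the 12th — Oct 12, 2067.
That is not after Oct 13, 2067, so look at Nov 2067.
Nov 2067 starts on a Tuesday; its first Wednesday is the 2nd, so the 2nd Wednesday is the 9th — Nov 9, 2067.

Nov 9, 2067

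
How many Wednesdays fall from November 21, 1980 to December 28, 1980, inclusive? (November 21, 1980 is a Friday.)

November 21, 1980 is a Friday; the first Wednesday on or after it is November 26, 1980 (5 days later).
From November 26, 1980 to December 28, 1980: 4 + 28 = 32 days (rest of November, December).
32 ÷ 7 = 4 full weeks with remainder 4, so 4 more Wednesdays after the first → 5.

5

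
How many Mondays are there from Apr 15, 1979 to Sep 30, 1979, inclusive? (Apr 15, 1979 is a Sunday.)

Apr 15, 1979 is a Sunday; the first Monday on or after it is Apr 16, 1979 (1 day later).
From Apr 16, 1979 to Sep 30, 1979: 14 + 31 + 30 + 31 + 31 + 30 = 167 days (rest of Apr, May, Jun, Jul, Aug, Sep).
167 ÷ 7 = 23 full weeks with remainder 6, so 23 more Mondays after the first → 24.

24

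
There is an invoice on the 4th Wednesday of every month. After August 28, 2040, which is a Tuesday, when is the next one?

August 2040 starts on a Wednesday; its first Wednesday is the 1st, so the 4th Wednesday is the 22nd — August 22, 2040.
That is not after August 28, 2040, so look at September 2040.
September 2040 starts on a Saturday; its first Wednesday is the 5th, so the 4th Wednesday is the 26th — September 26, 2040.

September 26, 2040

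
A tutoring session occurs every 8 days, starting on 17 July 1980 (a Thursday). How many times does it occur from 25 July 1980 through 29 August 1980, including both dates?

Occurrences land 8·i days after 17 July 1980 for i = 0, 1, 2, …
25 July 1980 is 8 days after the start; 8 ÷ 8 = 1 remainder 0. First occurrence in the window: #2 on 25 July 1980 (1×8 = 8 days in).
29 August 1980 is 43 days after the start; 43 ÷ 8 = 5 remainder 3. Last occurrence in the window: #6 on 26 August 1980.
Occurrences #2 through #6: 5 in total.

5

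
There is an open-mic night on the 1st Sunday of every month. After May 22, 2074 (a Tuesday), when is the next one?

May 2074 starts on a Tuesday, so its 1st Sunday is May 6, 2074 (5 days in).
That is not after May 22, 2074, so look at Jun 2074.
Jun 2074 starts on a Friday, so its 1st Sunday is Jun 3, 2074 (2 days in).

Jun 3, 2074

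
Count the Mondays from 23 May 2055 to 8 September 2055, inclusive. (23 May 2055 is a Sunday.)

23 May 2055 is a Sunday; the first Monday on or after it is 24 May 2055 (1 day later).
From 24 May 2055 to 8 September 2055: 7 + 30 + 31 + 31 + 8 = 107 days (rest of May, June, July, August, September).
107 ÷ 7 = 15 full weeks with remainder 2, so 15 more Mondays after the first → 16.

16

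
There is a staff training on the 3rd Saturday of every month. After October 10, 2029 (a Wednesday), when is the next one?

October 2029 starts on a Monday; its first Saturday is the 6th, so the 3rd Saturday is the 20th — October 20, 2029.
October 20, 2029 is after October 10, 2029, so that is the next one.

October 20, 2029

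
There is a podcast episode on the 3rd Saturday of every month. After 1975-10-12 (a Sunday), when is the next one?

October 1975 starts on a Wednesday; its first Saturday is the 4th, so the 3rd Saturday is the 18th — 1975-10-18.
1975-10-18 is after 1975-10-12, so that is the next one.

1975-10-18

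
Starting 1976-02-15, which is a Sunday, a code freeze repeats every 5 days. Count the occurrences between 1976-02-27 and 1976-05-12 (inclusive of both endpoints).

Occurrences land 5·i days after 1976-02-15 for i = 0, 1, 2, …
1976-02-27 is 12 days after the start; 12 ÷ 5 = 2 remainder 2; since the remainder is 2, round up to i = 3. First occurrence in the window: #4 on 1976-03-01 (3×5 = 15 days in).
1976-05-12 is 87 days after the start; 87 ÷ 5 = 17 remainder 2. Last occurrence in the window: #18 on 1976-05-10.
Occurrences #4 through #18: 15 in total.

15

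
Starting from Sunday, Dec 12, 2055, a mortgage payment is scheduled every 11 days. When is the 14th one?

May 3, 2056

The 14th occurrence is 13 intervals after the first: 13 × 11 = 143 days after Dec 12, 2055.
Dec has 31 days — 19 days to the end of Dec leaves 124.
Jan has 31 days (93 left).
Feb has 29 days (64 left).
Mar has 31 days (33 left).
Apr has 30 days (3 left).
3 days into May → May 3, 2056.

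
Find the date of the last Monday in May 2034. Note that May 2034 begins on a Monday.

2034-05-29

May 2034 begins on a Monday, so the first Monday is May 1.
May 2034 has 31 days. Adding weeks: 1, 8, 15, 22, 29 — the last one ≤ 31 is the 29th.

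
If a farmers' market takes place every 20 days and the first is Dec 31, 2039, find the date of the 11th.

The 11th occurrence is 10 intervals after the first: 10 × 20 = 200 days after Dec 31, 2039.
Dec has 31 days — 0 days to the end of Dec leaves 200.
Jan has 31 days (169 left).
Feb has 29 days (140 left).
Mar has 31 days (109 left).
Apr has 30 days (79 left).
May has 31 days (48 left).
Jun has 30 days (18 left).
18 days into Jul → Jul 18, 2040.

Jul 18, 2040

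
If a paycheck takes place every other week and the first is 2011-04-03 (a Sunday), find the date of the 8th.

2011-07-10

The 8th occurrence is 7 intervals after the first: 7 × 14 = 98 days after 2011-04-03.
April has 30 days — 27 days to the end of April leaves 71.
May has 31 days (40 left).
June has 30 days (10 left).
10 days into July → 2011-07-10.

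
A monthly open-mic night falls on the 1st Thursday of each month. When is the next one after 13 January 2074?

January 2074 starts on a Monday, so its 1st Thursday is 4 January 2074 (3 days in).
That is not after 13 January 2074, so look at February 2074.
February 2074 starts on a Thursday, so its 1st Thursday is 1 February 2074.

1 February 2074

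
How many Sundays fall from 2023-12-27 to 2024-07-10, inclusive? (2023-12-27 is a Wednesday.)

28

2023-12-27 is a Wednesday; the first Sunday on or after it is 2023-12-31 (4 days later).
From 2023-12-31 to 2024-07-10: 0 + 31 + 29 + 31 + 30 + 31 + 30 + 10 = 192 days (rest of December, January, February, March, April, May, June, July).
192 ÷ 7 = 27 full weeks with remainder 3, so 27 more Sundays after the first → 28.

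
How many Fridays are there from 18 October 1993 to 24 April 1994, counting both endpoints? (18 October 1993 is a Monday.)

18 October 1993 is a Monday; the first Friday on or after it is 22 October 1993 (4 days later).
From 22 October 1993 to 24 April 1994: 9 + 30 + 31 + 31 + 28 + 31 + 24 = 184 days (rest of October, November, December, January, February, March, April).
184 ÷ 7 = 26 full weeks with remainder 2, so 26 more Fridays after the first → 27.

27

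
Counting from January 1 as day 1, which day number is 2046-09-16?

259

Days in months before September: 31 + 28 + 31 + 30 + 31 + 30 + 31 + 31 = 243.
Plus 16 days into September → day 259.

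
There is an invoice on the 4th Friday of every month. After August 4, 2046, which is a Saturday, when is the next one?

August 2046 starts on a Wednesday; its first Friday is the 3rd, so the 4th Friday is the 24th — August 24, 2046.
August 24, 2046 is after August 4, 2046, so that is the next one.

August 24, 2046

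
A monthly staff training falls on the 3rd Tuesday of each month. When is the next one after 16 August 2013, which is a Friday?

20 August 2013

August 2013 starts on a Thursday; its first Tuesday is the 6th, so the 3rd Tuesday is the 20th — 20 August 2013.
20 August 2013 is after 16 August 2013, so that is the next one.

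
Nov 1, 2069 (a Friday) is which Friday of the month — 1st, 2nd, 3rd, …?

1st

Day 1 falls in week ⌈1/7⌉ of the month.
Days 1–7 hold the 1st Friday, 8–14 the 2nd, 15–21 the 3rd, 22–28 the 4th, 29–31 the 5th.
1 is in the range for the 1st.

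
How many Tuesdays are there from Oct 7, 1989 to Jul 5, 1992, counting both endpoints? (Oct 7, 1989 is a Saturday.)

Oct 7, 1989 is a Saturday; the first Tuesday on or after it is Oct 10, 1989 (3 days later).
From Oct 10, 1989 to Jul 5, 1992: 82 + 365 + 365 + 187 = 999 days (rest of 1989, 1990, 1991, to Jul 5, 1992 in 1992).
999 ÷ 7 = 142 full weeks with remainder 5, so 142 more Tuesdays after the first → 143.

143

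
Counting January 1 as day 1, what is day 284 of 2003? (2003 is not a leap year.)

October 11, 2003

January has 31 days (284 − 31 = 253 remain).
February has 28 days (253 − 28 = 225 remain).
March has 31 days (225 − 31 = 194 remain).
April has 30 days (194 − 30 = 164 remain).
May has 31 days (164 − 31 = 133 remain).
June has 30 days (133 − 30 = 103 remain).
July has 31 days (103 − 31 = 72 remain).
August has 31 days (72 − 31 = 41 remain).
September has 30 days (41 − 30 = 11 remain).
11 into October → October 11.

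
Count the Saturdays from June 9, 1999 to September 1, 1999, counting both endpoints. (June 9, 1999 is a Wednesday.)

June 9, 1999 is a Wednesday; the first Saturday on or after it is June 12, 1999 (3 days later).
From June 12, 1999 to September 1, 1999: 18 + 31 + 31 + 1 = 81 days (rest of June, July, August, September).
81 ÷ 7 = 11 full weeks with remainder 4, so 11 more Saturdays after the first → 12.

12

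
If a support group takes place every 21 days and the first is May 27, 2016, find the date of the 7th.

September 30, 2016

The 7th occurrence is 6 intervals after the first: 6 × 21 = 126 days after May 27, 2016.
May has 31 days — 4 days to the end of May leaves 122.
June has 30 days (92 left).
July has 31 days (61 left).
August has 31 days (30 left).
30 days into September → September 30, 2016.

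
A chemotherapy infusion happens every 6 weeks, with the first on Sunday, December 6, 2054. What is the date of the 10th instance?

The 10th occurrence is 9 intervals after the first: 9 × 42 = 378 days after December 6, 2054.
December has 31 days — 25 days to the end of December leaves 353.
January has 31 days (322 left).
February has 28 days (294 left).
March has 31 days (263 left).
April has 30 days (233 left).
May has 31 days (202 left).
June has 30 days (172 left).
July has 31 days (141 left).
August has 31 days (110 left).
September has 30 days (80 left).
October has 31 days (49 left).
November has 30 days (19 left).
19 days into December → December 19, 2055.

December 19, 2055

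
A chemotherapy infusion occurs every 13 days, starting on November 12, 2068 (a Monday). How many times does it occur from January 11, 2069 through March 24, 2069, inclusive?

Occurrences land 13·i days after November 12, 2068 for i = 0, 1, 2, …
January 11, 2069 is 60 days after the start; 60 ÷ 13 = 4 remainder 8; since the remainder is 8, round up to i = 5. First occurrence in the window: #6 on January 16, 2069 (5×13 = 65 days in).
March 24, 2069 is 132 days after the start; 132 ÷ 13 = 10 remainder 2. Last occurrence in the window: #11 on March 22, 2069.
Occurrences #6 through #11: 6 in total.

6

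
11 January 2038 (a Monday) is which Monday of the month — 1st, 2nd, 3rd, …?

2nd

Day 11 falls in week ⌈11/7⌉ of the month.
Days 1–7 hold the 1st Monday, 8–14 the 2nd, 15–21 the 3rd, 22–28 the 4th, 29–31 the 5th.
11 is in the range for the 2nd.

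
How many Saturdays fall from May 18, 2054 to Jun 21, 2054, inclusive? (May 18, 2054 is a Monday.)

5

May 18, 2054 is a Monday; the first Saturday on or after it is May 23, 2054 (5 days later).
From May 23, 2054 to Jun 21, 2054: 8 + 21 = 29 days (rest of May, Jun).
29 ÷ 7 = 4 full weeks with remainder 1, so 4 more Saturdays after the first → 5.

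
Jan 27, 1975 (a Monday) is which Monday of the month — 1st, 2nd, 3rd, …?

4th

Day 27 falls in week ⌈27/7⌉ of the month.
Days 1–7 hold the 1st Monday, 8–14 the 2nd, 15–21 the 3rd, 22–28 the 4th, 29–31 the 5th.
27 is in the range for the 4th.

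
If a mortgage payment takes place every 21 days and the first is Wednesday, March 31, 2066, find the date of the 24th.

July 27, 2067

The 24th occurrence is 23 intervals after the first: 23 × 21 = 483 days after March 31, 2066.
March has 31 days — 0 days to the end of March leaves 483.
From end of March to end of 2066 is 275 days (208 left).
January has 31 days (177 left).
February has 28 days (149 left).
March has 31 days (118 left).
April has 30 days (88 left).
May has 31 days (57 left).
June has 30 days (27 left).
27 days into July → July 27, 2067.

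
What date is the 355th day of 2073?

December 21, 2073

January has 31 days (355 − 31 = 324 remain).
February has 28 days (324 − 28 = 296 remain).
March has 31 days (296 − 31 = 265 remain).
April has 30 days (265 − 30 = 235 remain).
May has 31 days (235 − 31 = 204 remain).
June has 30 days (204 − 30 = 174 remain).
July has 31 days (174 − 31 = 143 remain).
August has 31 days (143 − 31 = 112 remain).
September has 30 days (112 − 30 = 82 remain).
October has 31 days (82 − 31 = 51 remain).
November has 30 days (51 − 30 = 21 remain).
21 into December → December 21.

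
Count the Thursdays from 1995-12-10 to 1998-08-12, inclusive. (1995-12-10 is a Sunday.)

139

1995-12-10 is a Sunday; the first Thursday on or after it is 1995-12-14 (4 days later).
From 1995-12-14 to 1998-08-12: 17 + 366 + 365 + 224 = 972 days (rest of 1995, 1996, 1997, to 1998-08-12 in 1998).
972 ÷ 7 = 138 full weeks with remainder 6, so 138 more Thursdays after the first → 139.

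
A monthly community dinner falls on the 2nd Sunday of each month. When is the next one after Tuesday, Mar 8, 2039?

Mar 2039 starts on a Tuesday; its first Sunday is the 6th, so the 2nd Sunday is the 13th — Mar 13, 2039.
Mar 13, 2039 is after Mar 8, 2039, so that is the next one.

Mar 13, 2039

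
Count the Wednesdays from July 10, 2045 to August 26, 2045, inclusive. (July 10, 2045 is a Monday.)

7

July 10, 2045 is a Monday; the first Wednesday on or after it is July 12, 2045 (2 days later).
From July 12, 2045 to August 26, 2045: 19 + 26 = 45 days (rest of July, August).
45 ÷ 7 = 6 full weeks with remainder 3, so 6 more Wednesdays after the first → 7.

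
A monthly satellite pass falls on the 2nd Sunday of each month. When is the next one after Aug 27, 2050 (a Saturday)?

Aug 2050 starts on a Monday; its first Sunday is the 7th, so the 2nd Sunday is the 14th — Aug 14, 2050.
That is not after Aug 27, 2050, so look at Sep 2050.
Sep 2050 starts on a Thursday; its first Sunday is the 4th, so the 2nd Sunday is the 11th — Sep 11, 2050.

Sep 11, 2050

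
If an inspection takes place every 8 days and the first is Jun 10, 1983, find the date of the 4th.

Jul 4, 1983

The 4th occurrence is 3 intervals after the first: 3 × 8 = 24 days after Jun 10, 1983.
Jun has 30 days — 20 days to the end of Jun leaves 4.
4 days into Jul → Jul 4, 1983.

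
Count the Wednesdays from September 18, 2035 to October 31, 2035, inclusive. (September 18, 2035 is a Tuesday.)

7

September 18, 2035 is a Tuesday; the first Wednesday on or after it is September 19, 2035 (1 day later).
From September 19, 2035 to October 31, 2035: 11 + 31 = 42 days (rest of September, October).
42 ÷ 7 = 6 full weeks with remainder 0, so 6 more Wednesdays after the first → 7.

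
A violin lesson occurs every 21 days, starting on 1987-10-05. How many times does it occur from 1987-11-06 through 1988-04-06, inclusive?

Occurrences land 21·i days after 1987-10-05 for i = 0, 1, 2, …
1987-11-06 is 32 days after the start; 32 ÷ 21 = 1 remainder 11; since the remainder is 11, round up to i = 2. First occurrence in the window: #3 on 1987-11-16 (2×21 = 42 days in).
1988-04-06 is 184 days after the start; 184 ÷ 21 = 8 remainder 16. Last occurrence in the window: #9 on 1988-03-21.
Occurrences #3 through #9: 7 in total.

7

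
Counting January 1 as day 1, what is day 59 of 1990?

Jan has 31 days (59 − 31 = 28 remain).
28 into Feb → Feb 28.

Feb 28, 1990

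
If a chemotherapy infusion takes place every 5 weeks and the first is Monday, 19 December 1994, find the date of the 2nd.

23 January 1995

The 2nd occurrence is 1 interval after the first: 1 × 35 = 35 days after 19 December 1994.
December has 31 days — 12 days to the end of December leaves 23.
23 days into January → 23 January 1995.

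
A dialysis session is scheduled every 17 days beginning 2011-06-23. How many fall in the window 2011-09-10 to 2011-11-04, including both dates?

Occurrences land 17·i days after 2011-06-23 for i = 0, 1, 2, …
2011-09-10 is 79 days after the start; 79 ÷ 17 = 4 remainder 11; since the remainder is 11, round up to i = 5. First occurrence in the window: #6 on 2011-09-16 (5×17 = 85 days in).
2011-11-04 is 134 days after the start; 134 ÷ 17 = 7 remainder 15. Last occurrence in the window: #8 on 2011-10-20.
Occurrences #6 through #8: 3 in total.

3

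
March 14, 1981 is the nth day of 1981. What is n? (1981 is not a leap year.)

Days in months before March: 31 + 28 = 59.
Plus 14 days into March → day 73.

73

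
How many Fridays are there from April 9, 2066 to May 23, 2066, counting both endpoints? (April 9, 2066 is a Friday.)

April 9, 2066 is a Friday; the first Friday on or after it is April 9, 2066.
From April 9, 2066 to May 23, 2066: 21 + 23 = 44 days (rest of April, May).
44 ÷ 7 = 6 full weeks with remainder 2, so 6 more Fridays after the first → 7.

7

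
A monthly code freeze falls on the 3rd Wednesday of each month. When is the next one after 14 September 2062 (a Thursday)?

September 2062 starts on a Friday; its first Wednesday is the 6th, so the 3rd Wednesday is the 20th — 20 September 2062.
20 September 2062 is after 14 September 2062, so that is the next one.

20 September 2062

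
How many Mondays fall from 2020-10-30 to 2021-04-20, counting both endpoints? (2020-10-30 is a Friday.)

25

2020-10-30 is a Friday; the first Monday on or after it is 2020-11-02 (3 days later).
From 2020-11-02 to 2021-04-20: 28 + 31 + 31 + 28 + 31 + 20 = 169 days (rest of November, December, January, February, March, April).
169 ÷ 7 = 24 full weeks with remainder 1, so 24 more Mondays after the first → 25.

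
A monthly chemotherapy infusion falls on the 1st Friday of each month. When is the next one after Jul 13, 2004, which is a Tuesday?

Jul 2004 starts on a Thursday, so its 1st Friday is Jul 2, 2004 (1 day in).
That is not after Jul 13, 2004, so look at Aug 2004.
Aug 2004 starts on a Sunday, so its 1st Friday is Aug 6, 2004 (5 days in).

Aug 6, 2004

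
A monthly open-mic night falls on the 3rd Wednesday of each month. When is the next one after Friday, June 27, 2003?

June 2003 starts on a Sunday; its first Wednesday is the 4th, so the 3rd Wednesday is the 18th — June 18, 2003.
That is not after June 27, 2003, so look at July 2003.
July 2003 starts on a Tuesday; its first Wednesday is the 2nd, so the 3rd Wednesday is the 16th — July 16, 2003.

July 16, 2003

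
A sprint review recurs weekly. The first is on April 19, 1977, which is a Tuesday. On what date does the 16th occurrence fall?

August 2, 1977

The 16th occurrence is 15 intervals after the first: 15 × 7 = 105 days after April 19, 1977.
April has 30 days — 11 days to the end of April leaves 94.
May has 31 days (63 left).
June has 30 days (33 left).
July has 31 days (2 left).
2 days into August → August 2, 1977.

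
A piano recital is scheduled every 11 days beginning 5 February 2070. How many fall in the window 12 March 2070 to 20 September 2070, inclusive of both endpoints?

Occurrences land 11·i days after 5 February 2070 for i = 0, 1, 2, …
12 March 2070 is 35 days after the start; 35 ÷ 11 = 3 remainder 2; since the remainder is 2, round up to i = 4. First occurrence in the window: #5 on 21 March 2070 (4×11 = 44 days in).
20 September 2070 is 227 days after the start; 227 ÷ 11 = 20 remainder 7. Last occurrence in the window: #21 on 13 September 2070.
Occurrences #5 through #21: 17 in total.

17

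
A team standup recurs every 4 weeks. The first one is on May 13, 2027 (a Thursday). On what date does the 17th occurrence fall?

August 3, 2028

The 17th occurrence is 16 intervals after the first: 16 × 28 = 448 days after May 13, 2027.
May has 31 days — 18 days to the end of May leaves 430.
From end of May to end of 2027 is 214 days (216 left).
January has 31 days (185 left).
February has 29 days (156 left).
March has 31 days (125 left).
April has 30 days (95 left).
May has 31 days (64 left).
June has 30 days (34 left).
July has 31 days (3 left).
3 days into August → August 3, 2028.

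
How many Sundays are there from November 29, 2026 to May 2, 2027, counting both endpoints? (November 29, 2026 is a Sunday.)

23

November 29, 2026 is a Sunday; the first Sunday on or after it is November 29, 2026.
From November 29, 2026 to May 2, 2027: 1 + 31 + 31 + 28 + 31 + 30 + 2 = 154 days (rest of November, December, January, February, March, April, May).
154 ÷ 7 = 22 full weeks with remainder 0, so 22 more Sundays after the first → 23.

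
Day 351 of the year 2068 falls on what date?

2068-12-16

January has 31 days (351 − 31 = 320 remain).
February has 29 days (320 − 29 = 291 remain).
March has 31 days (291 − 31 = 260 remain).
April has 30 days (260 − 30 = 230 remain).
May has 31 days (230 − 31 = 199 remain).
June has 30 days (199 − 30 = 169 remain).
July has 31 days (169 − 31 = 138 remain).
August has 31 days (138 − 31 = 107 remain).
September has 30 days (107 − 30 = 77 remain).
October has 31 days (77 − 31 = 46 remain).
November has 30 days (46 − 30 = 16 remain).
16 into December → December 16.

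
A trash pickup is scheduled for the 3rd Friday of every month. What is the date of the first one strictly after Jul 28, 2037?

Aug 21, 2037

Jul 2037 starts on a Wednesday; its first Friday is the 3rd, so the 3rd Friday is the 17th — Jul 17, 2037.
That is not after Jul 28, 2037, so look at Aug 2037.
Aug 2037 starts on a Saturday; its first Friday is the 7th, so the 3rd Friday is the 21st — Aug 21, 2037.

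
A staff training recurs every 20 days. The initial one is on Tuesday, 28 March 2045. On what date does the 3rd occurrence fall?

The 3rd occurrence is 2 intervals after the first: 2 × 20 = 40 days after 28 March 2045.
March has 31 days — 3 days to the end of March leaves 37.
April has 30 days (7 left).
7 days into May → 7 May 2045.

7 May 2045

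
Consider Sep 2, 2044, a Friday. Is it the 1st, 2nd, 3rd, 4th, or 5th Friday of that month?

Day 2 falls in week ⌈2/7⌉ of the month.
Days 1–7 hold the 1st Friday, 8–14 the 2nd, 15–21 the 3rd, 22–28 the 4th, 29–31 the 5th.
2 is in the range for the 1st.

1st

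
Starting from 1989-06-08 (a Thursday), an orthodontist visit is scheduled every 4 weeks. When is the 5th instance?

The 5th occurrence is 4 intervals after the first: 4 × 28 = 112 days after 1989-06-08.
June has 30 days — 22 days to the end of June leaves 90.
July has 31 days (59 left).
August has 31 days (28 left).
28 days into September → 1989-09-28.

1989-09-28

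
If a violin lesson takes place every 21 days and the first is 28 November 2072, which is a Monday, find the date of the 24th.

The 24th occurrence is 23 intervals after the first: 23 × 21 = 483 days after 28 November 2072.
November has 30 days — 2 days to the end of November leaves 481.
From end of November to end of 2072 is 31 days (450 left).
2073 has 365 days (85 left).
January has 31 days (54 left).
February has 28 days (26 left).
26 days into March → 26 March 2074.

26 March 2074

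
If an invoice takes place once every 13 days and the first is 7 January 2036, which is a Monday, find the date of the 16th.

20 July 2036

The 16th occurrence is 15 intervals after the first: 15 × 13 = 195 days after 7 January 2036.
January has 31 days — 24 days to the end of January leaves 171.
February has 29 days (142 left).
March has 31 days (111 left).
April has 30 days (81 left).
May has 31 days (50 left).
June has 30 days (20 left).
20 days into July → 20 July 2036.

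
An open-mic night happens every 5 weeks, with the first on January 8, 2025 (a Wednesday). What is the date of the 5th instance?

The 5th occurrence is 4 intervals after the first: 4 × 35 = 140 days after January 8, 2025.
January has 31 days — 23 days to the end of January leaves 117.
February has 28 days (89 left).
March has 31 days (58 left).
April has 30 days (28 left).
28 days into May → May 28, 2025.

May 28, 2025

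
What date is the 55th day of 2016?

January has 31 days (55 − 31 = 24 remain).
24 into February → February 24.

24 February 2016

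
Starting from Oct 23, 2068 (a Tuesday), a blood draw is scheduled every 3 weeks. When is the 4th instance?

The 4th occurrence is 3 intervals after the first: 3 × 21 = 63 days after Oct 23, 2068.
Oct has 31 days — 8 days to the end of Oct leaves 55.
Nov has 30 days (25 left).
25 days into Dec → Dec 25, 2068.

Dec 25, 2068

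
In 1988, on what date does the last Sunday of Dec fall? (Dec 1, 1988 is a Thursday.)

Dec 1988 begins on a Thursday, so the first Sunday is Dec 4 (3 days later).
Dec 1988 has 31 days. Adding weeks: 4, 11, 18, 25 — the last one ≤ 31 is the 25th.

Dec 25, 1988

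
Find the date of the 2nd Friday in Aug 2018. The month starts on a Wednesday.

Aug 10, 2018

Aug 2018 begins on a Wednesday, so the first Friday is Aug 3 (2 days later).
The 2nd Friday is 1 weeks later: 3 + 7 = 10.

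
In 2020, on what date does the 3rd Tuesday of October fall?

20 October 2020

October 2020 begins on a Thursday, so the first Tuesday is October 6 (5 days later).
The 3rd Tuesday is 2 weeks later: 6 + 14 = 20.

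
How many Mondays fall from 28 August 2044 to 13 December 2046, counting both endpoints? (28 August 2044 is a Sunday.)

120

28 August 2044 is a Sunday; the first Monday on or after it is 29 August 2044 (1 day later).
From 29 August 2044 to 13 December 2046: 124 + 365 + 347 = 836 days (rest of 2044, 2045, to 13 December 2046 in 2046).
836 ÷ 7 = 119 full weeks with remainder 3, so 119 more Mondays after the first → 120.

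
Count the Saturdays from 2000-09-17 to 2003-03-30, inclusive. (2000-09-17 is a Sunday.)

132

2000-09-17 is a Sunday; the first Saturday on or after it is 2000-09-23 (6 days later).
From 2000-09-23 to 2003-03-30: 99 + 365 + 365 + 89 = 918 days (rest of 2000, 2001, 2002, to 2003-03-30 in 2003).
918 ÷ 7 = 131 full weeks with remainder 1, so 131 more Saturdays after the first → 132.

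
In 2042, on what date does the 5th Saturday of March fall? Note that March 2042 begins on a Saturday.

2042-03-29

March 2042 begins on a Saturday, so the first Saturday is March 1.
The 5th Saturday is 4 weeks later: 1 + 28 = 29.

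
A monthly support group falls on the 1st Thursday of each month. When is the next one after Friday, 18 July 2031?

July 2031 starts on a Tuesday, so its 1st Thursday is 3 July 2031 (2 days in).
That is not after 18 July 2031, so look at August 2031.
August 2031 starts on a Friday, so its 1st Thursday is 7 August 2031 (6 days in).

7 August 2031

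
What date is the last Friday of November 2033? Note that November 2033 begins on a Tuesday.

November 2033 begins on a Tuesday, so the first Friday is November 4 (3 days later).
November 2033 has 30 days. Adding weeks: 4, 11, 18, 25 — the last one ≤ 30 is the 25th.

November 25, 2033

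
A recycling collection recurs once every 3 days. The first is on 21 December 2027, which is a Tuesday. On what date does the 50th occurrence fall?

The 50th occurrence is 49 intervals after the first: 49 × 3 = 147 days after 21 December 2027.
December has 31 days — 10 days to the end of December leaves 137.
January has 31 days (106 left).
February has 29 days (77 left).
March has 31 days (46 left).
April has 30 days (16 left).
16 days into May → 16 May 2028.

16 May 2028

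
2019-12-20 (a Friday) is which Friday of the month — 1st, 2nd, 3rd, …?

3rd

Day 20 falls in week ⌈20/7⌉ of the month.
Days 1–7 hold the 1st Friday, 8–14 the 2nd, 15–21 the 3rd, 22–28 the 4th, 29–31 the 5th.
20 is in the range for the 3rd.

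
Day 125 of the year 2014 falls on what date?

5 May 2014

January has 31 days (125 − 31 = 94 remain).
February has 28 days (94 − 28 = 66 remain).
March has 31 days (66 − 31 = 35 remain).
April has 30 days (35 − 30 = 5 remain).
5 into May → May 5.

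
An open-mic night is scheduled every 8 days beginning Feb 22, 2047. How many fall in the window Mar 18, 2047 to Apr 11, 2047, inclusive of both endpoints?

4

Occurrences land 8·i days after Feb 22, 2047 for i = 0, 1, 2, …
Mar 18, 2047 is 24 days after the start; 24 ÷ 8 = 3 remainder 0. First occurrence in the window: #4 on Mar 18, 2047 (3×8 = 24 days in).
Apr 11, 2047 is 48 days after the start; 48 ÷ 8 = 6 remainder 0. Last occurrence in the window: #7 on Apr 11, 2047.
Occurrences #4 through #7: 4 in total.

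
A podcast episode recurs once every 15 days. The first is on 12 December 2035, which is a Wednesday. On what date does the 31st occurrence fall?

The 31st occurrence is 30 intervals after the first: 30 × 15 = 450 days after 12 December 2035.
December has 31 days — 19 days to the end of December leaves 431.
2036 has 366 days (65 left).
January has 31 days (34 left).
February has 28 days (6 left).
6 days into March → 6 March 2037.

6 March 2037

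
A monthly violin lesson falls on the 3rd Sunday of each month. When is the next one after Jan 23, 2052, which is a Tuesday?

Jan 2052 starts on a Monday; its first Sunday is the 7th, so the 3rd Sunday is the 21st — Jan 21, 2052.
That is not after Jan 23, 2052, so look at Feb 2052.
Feb 2052 starts on a Thursday; its first Sunday is the 4th, so the 3rd Sunday is the 18th — Feb 18, 2052.

Feb 18, 2052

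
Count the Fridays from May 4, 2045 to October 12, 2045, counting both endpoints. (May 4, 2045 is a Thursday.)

23

May 4, 2045 is a Thursday; the first Friday on or after it is May 5, 2045 (1 day later).
From May 5, 2045 to October 12, 2045: 26 + 30 + 31 + 31 + 30 + 12 = 160 days (rest of May, June, July, August, September, October).
160 ÷ 7 = 22 full weeks with remainder 6, so 22 more Fridays after the first → 23.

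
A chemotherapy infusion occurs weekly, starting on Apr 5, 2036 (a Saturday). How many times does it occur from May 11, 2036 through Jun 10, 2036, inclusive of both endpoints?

4

Occurrences land 7·i days after Apr 5, 2036 for i = 0, 1, 2, …
May 11, 2036 is 36 days after the start; 36 ÷ 7 = 5 remainder 1; since the remainder is 1, round up to i = 6. First occurrence in the window: #7 on May 17, 2036 (6×7 = 42 days in).
Jun 10, 2036 is 66 days after the start; 66 ÷ 7 = 9 remainder 3. Last occurrence in the window: #10 on Jun 7, 2036.
Occurrences #7 through #10: 4 in total.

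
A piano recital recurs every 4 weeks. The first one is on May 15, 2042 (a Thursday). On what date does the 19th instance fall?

Oct 1, 2043

The 19th occurrence is 18 intervals after the first: 18 × 28 = 504 days after May 15, 2042.
May has 31 days — 16 days to the end of May leaves 488.
From end of May to end of 2042 is 214 days (274 left).
Jan has 31 days (243 left).
Feb has 28 days (215 left).
Mar has 31 days (184 left).
Apr has 30 days (154 left).
May has 31 days (123 left).
Jun has 30 days (93 left).
Jul has 31 days (62 left).
Aug has 31 days (31 left).
Sep has 30 days (1 left).
1 day into Oct → Oct 1, 2043.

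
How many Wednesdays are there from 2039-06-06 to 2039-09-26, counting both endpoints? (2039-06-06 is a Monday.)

2039-06-06 is a Monday; the first Wednesday on or after it is 2039-06-08 (2 days later).
From 2039-06-08 to 2039-09-26: 22 + 31 + 31 + 26 = 110 days (rest of June, July, August, September).
110 ÷ 7 = 15 full weeks with remainder 5, so 15 more Wednesdays after the first → 16.

16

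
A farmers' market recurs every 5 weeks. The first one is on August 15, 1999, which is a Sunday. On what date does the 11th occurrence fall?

The 11th occurrence is 10 intervals after the first: 10 × 35 = 350 days after August 15, 1999.
August has 31 days — 16 days to the end of August leaves 334.
September has 30 days (304 left).
October has 31 days (273 left).
November has 30 days (243 left).
December has 31 days (212 left).
January has 31 days (181 left).
February has 29 days (152 left).
March has 31 days (121 left).
April has 30 days (91 left).
May has 31 days (60 left).
June has 30 days (30 left).
30 days into July → July 30, 2000.

July 30, 2000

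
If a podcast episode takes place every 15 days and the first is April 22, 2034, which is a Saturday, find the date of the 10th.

The 10th occurrence is 9 intervals after the first: 9 × 15 = 135 days after April 22, 2034.
April has 30 days — 8 days to the end of April leaves 127.
May has 31 days (96 left).
June has 30 days (66 left).
July has 31 days (35 left).
August has 31 days (4 left).
4 days into September → September 4, 2034.

September 4, 2034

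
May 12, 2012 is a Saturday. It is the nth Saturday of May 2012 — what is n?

2nd

Day 12 falls in week ⌈12/7⌉ of the month.
Days 1–7 hold the 1st Saturday, 8–14 the 2nd, 15–21 the 3rd, 22–28 the 4th, 29–31 the 5th.
12 is in the range for the 2nd.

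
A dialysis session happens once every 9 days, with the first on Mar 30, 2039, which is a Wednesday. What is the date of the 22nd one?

The 22nd occurrence is 21 intervals after the first: 21 × 9 = 189 days after Mar 30, 2039.
Mar has 31 days — 1 day to the end of Mar leaves 188.
Apr has 30 days (158 left).
May has 31 days (127 left).
Jun has 30 days (97 left).
Jul has 31 days (66 left).
Aug has 31 days (35 left).
Sep has 30 days (5 left).
5 days into Oct → Oct 5, 2039.

Oct 5, 2039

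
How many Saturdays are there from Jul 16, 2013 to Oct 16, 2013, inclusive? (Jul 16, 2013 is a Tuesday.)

13

Jul 16, 2013 is a Tuesday; the first Saturday on or after it is Jul 20, 2013 (4 days later).
From Jul 20, 2013 to Oct 16, 2013: 11 + 31 + 30 + 16 = 88 days (rest of Jul, Aug, Sep, Oct).
88 ÷ 7 = 12 full weeks with remainder 4, so 12 more Saturdays after the first → 13.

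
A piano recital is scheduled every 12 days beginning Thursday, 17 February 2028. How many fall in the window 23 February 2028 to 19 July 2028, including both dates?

Occurrences land 12·i days after 17 February 2028 for i = 0, 1, 2, …
23 February 2028 is 6 days after the start; 6 ÷ 12 = 0 remainder 6; since the remainder is 6, round up to i = 1. First occurrence in the window: #2 on 29 February 2028 (1×12 = 12 days in).
19 July 2028 is 153 days after the start; 153 ÷ 12 = 12 remainder 9. Last occurrence in the window: #13 on 10 July 2028.
Occurrences #2 through #13: 12 in total.

12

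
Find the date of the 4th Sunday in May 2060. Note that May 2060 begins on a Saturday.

May 23, 2060

May 2060 begins on a Saturday, so the first Sunday is May 2 (1 day later).
The 4th Sunday is 3 weeks later: 2 + 21 = 23.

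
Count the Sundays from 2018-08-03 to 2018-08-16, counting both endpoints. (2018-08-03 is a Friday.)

2

2018-08-03 is a Friday; the first Sunday on or after it is 2018-08-05 (2 days later).
From 2018-08-05 to 2018-08-16 is 16 − 5 = 11 days.
11 ÷ 7 = 1 full weeks with remainder 4, so 1 more Sundays after the first → 2.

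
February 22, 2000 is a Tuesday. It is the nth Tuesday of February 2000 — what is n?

4th

Day 22 falls in week ⌈22/7⌉ of the month.
Days 1–7 hold the 1st Tuesday, 8–14 the 2nd, 15–21 the 3rd, 22–28 the 4th, 29–31 the 5th.
22 is in the range for the 4th.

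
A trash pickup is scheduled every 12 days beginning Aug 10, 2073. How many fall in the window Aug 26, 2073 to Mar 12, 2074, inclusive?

Occurrences land 12·i days after Aug 10, 2073 for i = 0, 1, 2, …
Aug 26, 2073 is 16 days after the start; 16 ÷ 12 = 1 remainder 4; since the remainder is 4, round up to i = 2. First occurrence in the window: #3 on Sep 3, 2073 (2×12 = 24 days in).
Mar 12, 2074 is 214 days after the start; 214 ÷ 12 = 17 remainder 10. Last occurrence in the window: #18 on Mar 2, 2074.
Occurrences #3 through #18: 16 in total.

16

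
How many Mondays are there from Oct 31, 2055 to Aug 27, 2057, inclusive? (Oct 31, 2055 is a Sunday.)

96

Oct 31, 2055 is a Sunday; the first Monday on or after it is Nov 1, 2055 (1 day later).
From Nov 1, 2055 to Aug 27, 2057: 60 + 366 + 239 = 665 days (rest of 2055, 2056, to Aug 27, 2057 in 2057).
665 ÷ 7 = 95 full weeks with remainder 0, so 95 more Mondays after the first → 96.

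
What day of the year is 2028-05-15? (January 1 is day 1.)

136

Days in months before May: 31 + 29 + 31 + 30 = 121.
Plus 15 days into May → day 136.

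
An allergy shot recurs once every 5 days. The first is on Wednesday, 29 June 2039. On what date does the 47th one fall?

The 47th occurrence is 46 intervals after the first: 46 × 5 = 230 days after 29 June 2039.
June has 30 days — 1 day to the end of June leaves 229.
July has 31 days (198 left).
August has 31 days (167 left).
September has 30 days (137 left).
October has 31 days (106 left).
November has 30 days (76 left).
December has 31 days (45 left).
January has 31 days (14 left).
14 days into February → 14 February 2040.

14 February 2040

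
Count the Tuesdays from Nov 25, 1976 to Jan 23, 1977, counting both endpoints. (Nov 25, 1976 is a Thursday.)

8

Nov 25, 1976 is a Thursday; the first Tuesday on or after it is Nov 30, 1976 (5 days later).
From Nov 30, 1976 to Jan 23, 1977: 0 + 31 + 23 = 54 days (rest of Nov, Dec, Jan).
54 ÷ 7 = 7 full weeks with remainder 5, so 7 more Tuesdays after the first → 8.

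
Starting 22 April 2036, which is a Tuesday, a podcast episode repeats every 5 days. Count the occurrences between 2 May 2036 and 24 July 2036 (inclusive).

Occurrences land 5·i days after 22 April 2036 for i = 0, 1, 2, …
2 May 2036 is 10 days after the start; 10 ÷ 5 = 2 remainder 0. First occurrence in the window: #3 on 2 May 2036 (2×5 = 10 days in).
24 July 2036 is 93 days after the start; 93 ÷ 5 = 18 remainder 3. Last occurrence in the window: #19 on 21 July 2036.
Occurrences #3 through #19: 17 in total.

17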